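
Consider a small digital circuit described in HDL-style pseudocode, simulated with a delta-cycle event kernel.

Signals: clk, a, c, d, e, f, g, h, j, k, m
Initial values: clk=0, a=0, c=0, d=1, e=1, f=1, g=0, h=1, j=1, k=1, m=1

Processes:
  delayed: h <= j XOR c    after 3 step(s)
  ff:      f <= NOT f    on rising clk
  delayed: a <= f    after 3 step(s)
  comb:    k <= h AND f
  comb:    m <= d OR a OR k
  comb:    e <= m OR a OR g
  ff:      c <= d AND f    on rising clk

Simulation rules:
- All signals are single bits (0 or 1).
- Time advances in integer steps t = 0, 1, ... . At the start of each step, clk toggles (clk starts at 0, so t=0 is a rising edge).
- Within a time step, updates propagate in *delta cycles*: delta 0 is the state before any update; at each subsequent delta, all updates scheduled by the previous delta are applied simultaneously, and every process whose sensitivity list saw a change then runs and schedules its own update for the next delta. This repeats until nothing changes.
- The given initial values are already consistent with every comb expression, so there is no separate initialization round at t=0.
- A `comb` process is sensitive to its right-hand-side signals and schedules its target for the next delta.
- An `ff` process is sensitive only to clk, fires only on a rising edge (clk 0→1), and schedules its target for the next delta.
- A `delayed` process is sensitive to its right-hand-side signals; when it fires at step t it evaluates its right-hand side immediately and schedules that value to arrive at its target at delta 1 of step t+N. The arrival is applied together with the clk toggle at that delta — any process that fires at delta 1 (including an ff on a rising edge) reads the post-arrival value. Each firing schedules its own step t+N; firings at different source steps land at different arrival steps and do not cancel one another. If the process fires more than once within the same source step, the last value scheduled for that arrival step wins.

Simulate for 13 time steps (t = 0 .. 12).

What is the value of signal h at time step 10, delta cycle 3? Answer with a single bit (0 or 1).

1

[bits: m,clk,f,j,e,d,h,k,a,c,g]
t=0: Δ0=10111111000 Δ1=11111111000 Δ2=11011111010 Δ3=11011110010 | 3Δ
t=1: Δ0=11011110010 Δ1=10011110010 | 1Δ
t=2: Δ0=10011110010 Δ1=11011110010 Δ2=11111110000 Δ3=11111111000 | 3Δ
t=3: Δ0=11111111000 Δ1=10111101000 Δ2=10111100000 | 2Δ
t=4: Δ0=10111100000 Δ1=11111100000 Δ2=11011100010 | 2Δ
t=5: Δ0=11011100010 Δ1=10011110110 | 1Δ
t=6: Δ0=10011110110 Δ1=11011110110 Δ2=11111110100 Δ3=11111111100 | 3Δ
t=7: Δ0=11111111100 Δ1=10111101000 Δ2=10111100000 | 2Δ
t=8: Δ0=10111100000 Δ1=11111100000 Δ2=11011100010 | 2Δ
t=9: Δ0=11011100010 Δ1=10011110110 | 1Δ
t=10: Δ0=10011110110 Δ1=11011110110 Δ2=11111110100 Δ3=11111111100 | 3Δ
t=11: Δ0=11111111100 Δ1=10111101000 Δ2=10111100000 | 2Δ
t=12: Δ0=10111100000 Δ1=11111100000 Δ2=11011100010 | 2Δ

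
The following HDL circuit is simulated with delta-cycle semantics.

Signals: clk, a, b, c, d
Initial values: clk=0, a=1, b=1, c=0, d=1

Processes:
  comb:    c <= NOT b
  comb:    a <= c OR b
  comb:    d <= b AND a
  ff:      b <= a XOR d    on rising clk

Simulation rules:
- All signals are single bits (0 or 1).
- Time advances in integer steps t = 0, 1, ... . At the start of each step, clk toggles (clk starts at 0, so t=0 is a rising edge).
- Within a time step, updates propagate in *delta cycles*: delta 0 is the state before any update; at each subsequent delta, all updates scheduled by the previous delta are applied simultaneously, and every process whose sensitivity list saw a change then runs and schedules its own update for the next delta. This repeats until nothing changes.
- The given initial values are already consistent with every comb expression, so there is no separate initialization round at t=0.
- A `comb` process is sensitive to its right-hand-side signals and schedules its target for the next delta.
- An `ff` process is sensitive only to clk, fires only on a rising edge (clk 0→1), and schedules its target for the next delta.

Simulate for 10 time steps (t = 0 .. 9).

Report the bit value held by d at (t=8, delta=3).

0

t0.Δ0 clk=0 b=1 d=1 a=1 c=0
t0.Δ1 clk=1 b=1 d=1 a=1 c=0
t0.Δ2 clk=1 b=0 d=1 a=1 c=0
t0.Δ3 clk=1 b=0 d=0 a=0 c=1
t0.Δ4 clk=1 b=0 d=0 a=1 c=1
t1.Δ0 clk=1 b=0 d=0 a=1 c=1
t1.Δ1 clk=0 b=0 d=0 a=1 c=1
t2.Δ0 clk=0 b=0 d=0 a=1 c=1
t2.Δ1 clk=1 b=0 d=0 a=1 c=1
t2.Δ2 clk=1 b=1 d=0 a=1 c=1
t2.Δ3 clk=1 b=1 d=1 a=1 c=0
t3.Δ0 clk=1 b=1 d=1 a=1 c=0
t3.Δ1 clk=0 b=1 d=1 a=1 c=0
t4.Δ0 clk=0 b=1 d=1 a=1 c=0
t4.Δ1 clk=1 b=1 d=1 a=1 c=0
t4.Δ2 clk=1 b=0 d=1 a=1 c=0
t4.Δ3 clk=1 b=0 d=0 a=0 c=1
t4.Δ4 clk=1 b=0 d=0 a=1 c=1
t5.Δ0 clk=1 b=0 d=0 a=1 c=1
t5.Δ1 clk=0 b=0 d=0 a=1 c=1
t6.Δ0 clk=0 b=0 d=0 a=1 c=1
t6.Δ1 clk=1 b=0 d=0 a=1 c=1
t6.Δ2 clk=1 b=1 d=0 a=1 c=1
t6.Δ3 clk=1 b=1 d=1 a=1 c=0
t7.Δ0 clk=1 b=1 d=1 a=1 c=0
t7.Δ1 clk=0 b=1 d=1 a=1 c=0
t8.Δ0 clk=0 b=1 d=1 a=1 c=0
t8.Δ1 clk=1 b=1 d=1 a=1 c=0
t8.Δ2 clk=1 b=0 d=1 a=1 c=0
t8.Δ3 clk=1 b=0 d=0 a=0 c=1
t8.Δ4 clk=1 b=0 d=0 a=1 c=1
t9.Δ0 clk=1 b=0 d=0 a=1 c=1
t9.Δ1 clk=0 b=0 d=0 a=1 c=1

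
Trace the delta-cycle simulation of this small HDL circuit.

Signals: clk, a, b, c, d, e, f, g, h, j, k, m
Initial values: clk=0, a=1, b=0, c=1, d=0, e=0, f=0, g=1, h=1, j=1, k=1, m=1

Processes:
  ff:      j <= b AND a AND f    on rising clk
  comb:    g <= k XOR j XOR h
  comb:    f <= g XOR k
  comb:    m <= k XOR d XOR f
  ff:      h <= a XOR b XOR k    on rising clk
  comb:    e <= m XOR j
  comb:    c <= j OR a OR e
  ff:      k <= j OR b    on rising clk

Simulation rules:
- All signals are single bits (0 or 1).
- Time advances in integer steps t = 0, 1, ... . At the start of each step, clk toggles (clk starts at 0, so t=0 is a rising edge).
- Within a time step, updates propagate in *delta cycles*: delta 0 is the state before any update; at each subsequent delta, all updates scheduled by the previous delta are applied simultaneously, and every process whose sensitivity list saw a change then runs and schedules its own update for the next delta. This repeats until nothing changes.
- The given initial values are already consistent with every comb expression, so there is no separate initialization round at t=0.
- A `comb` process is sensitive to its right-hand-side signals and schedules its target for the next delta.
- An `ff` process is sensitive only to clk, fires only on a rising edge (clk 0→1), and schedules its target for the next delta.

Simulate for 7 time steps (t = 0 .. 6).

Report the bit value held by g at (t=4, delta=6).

1

[bits: c,m,h,f,b,g,e,j,a,clk,d,k]
t=0: Δ0=111001011001 Δ1=111001011101 Δ2=110001001101 Δ3=110001101101 | 3Δ
t=1: Δ0=110001101101 Δ1=110001101001 | 1Δ
t=2: Δ0=110001101001 Δ1=110001101101 Δ2=110001101100 Δ3=100100101100 Δ4=110000001100 Δ5=100000101100 Δ6=100000001100 | 6Δ
t=3: Δ0=100000001100 Δ1=100000001000 | 1Δ
t=4: Δ0=100000001000 Δ1=100000001100 Δ2=101000001100 Δ3=101001001100 Δ4=101101001100 Δ5=111101001100 Δ6=111101101100 | 6Δ
t=5: Δ0=111101101100 Δ1=111101101000 | 1Δ
t=6: Δ0=111101101000 Δ1=111101101100 | 1Δ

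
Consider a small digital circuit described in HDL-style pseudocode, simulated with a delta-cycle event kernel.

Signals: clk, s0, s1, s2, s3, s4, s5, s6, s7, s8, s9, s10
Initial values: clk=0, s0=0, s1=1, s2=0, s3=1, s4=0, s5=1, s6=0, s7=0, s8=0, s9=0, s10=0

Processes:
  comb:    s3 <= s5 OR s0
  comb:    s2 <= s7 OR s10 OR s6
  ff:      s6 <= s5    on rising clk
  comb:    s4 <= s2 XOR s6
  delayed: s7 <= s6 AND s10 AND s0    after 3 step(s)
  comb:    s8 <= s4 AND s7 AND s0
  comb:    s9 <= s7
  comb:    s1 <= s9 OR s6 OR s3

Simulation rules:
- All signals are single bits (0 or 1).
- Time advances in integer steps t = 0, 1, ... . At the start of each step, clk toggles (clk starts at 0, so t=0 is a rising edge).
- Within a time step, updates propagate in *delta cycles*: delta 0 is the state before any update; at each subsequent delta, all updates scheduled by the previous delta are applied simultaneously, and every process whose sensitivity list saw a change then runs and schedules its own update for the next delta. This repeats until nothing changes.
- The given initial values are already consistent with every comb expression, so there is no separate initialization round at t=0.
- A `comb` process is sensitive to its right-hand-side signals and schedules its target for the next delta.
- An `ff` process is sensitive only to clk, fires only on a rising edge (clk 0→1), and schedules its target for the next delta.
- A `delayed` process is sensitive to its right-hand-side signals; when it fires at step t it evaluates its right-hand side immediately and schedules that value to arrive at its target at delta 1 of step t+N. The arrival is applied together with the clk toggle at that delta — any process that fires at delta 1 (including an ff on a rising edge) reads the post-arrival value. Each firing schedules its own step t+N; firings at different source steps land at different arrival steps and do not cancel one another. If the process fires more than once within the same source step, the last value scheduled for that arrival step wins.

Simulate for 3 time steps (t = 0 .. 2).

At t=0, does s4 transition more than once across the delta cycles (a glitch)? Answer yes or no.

yes

t=0 Δ0: s2=0 s7=0 s0=0 clk=0 s1=1 s9=0 s8=0 s3=1 s10=0 s6=0 s4=0 s5=1
  Δ1: clk:0→1
  Δ2: s6:0→1
  Δ3: s2:0→1, s4:0→1
  Δ4: s4:1→0
  (4Δ to stable)
t=1 Δ0: s2=1 s7=0 s0=0 clk=1 s1=1 s9=0 s8=0 s3=1 s10=0 s6=1 s4=0 s5=1
  Δ1: clk:1→0
  (1Δ to stable)
t=2 Δ0: s2=1 s7=0 s0=0 clk=0 s1=1 s9=0 s8=0 s3=1 s10=0 s6=1 s4=0 s5=1
  Δ1: clk:0→1
  (1Δ to stable)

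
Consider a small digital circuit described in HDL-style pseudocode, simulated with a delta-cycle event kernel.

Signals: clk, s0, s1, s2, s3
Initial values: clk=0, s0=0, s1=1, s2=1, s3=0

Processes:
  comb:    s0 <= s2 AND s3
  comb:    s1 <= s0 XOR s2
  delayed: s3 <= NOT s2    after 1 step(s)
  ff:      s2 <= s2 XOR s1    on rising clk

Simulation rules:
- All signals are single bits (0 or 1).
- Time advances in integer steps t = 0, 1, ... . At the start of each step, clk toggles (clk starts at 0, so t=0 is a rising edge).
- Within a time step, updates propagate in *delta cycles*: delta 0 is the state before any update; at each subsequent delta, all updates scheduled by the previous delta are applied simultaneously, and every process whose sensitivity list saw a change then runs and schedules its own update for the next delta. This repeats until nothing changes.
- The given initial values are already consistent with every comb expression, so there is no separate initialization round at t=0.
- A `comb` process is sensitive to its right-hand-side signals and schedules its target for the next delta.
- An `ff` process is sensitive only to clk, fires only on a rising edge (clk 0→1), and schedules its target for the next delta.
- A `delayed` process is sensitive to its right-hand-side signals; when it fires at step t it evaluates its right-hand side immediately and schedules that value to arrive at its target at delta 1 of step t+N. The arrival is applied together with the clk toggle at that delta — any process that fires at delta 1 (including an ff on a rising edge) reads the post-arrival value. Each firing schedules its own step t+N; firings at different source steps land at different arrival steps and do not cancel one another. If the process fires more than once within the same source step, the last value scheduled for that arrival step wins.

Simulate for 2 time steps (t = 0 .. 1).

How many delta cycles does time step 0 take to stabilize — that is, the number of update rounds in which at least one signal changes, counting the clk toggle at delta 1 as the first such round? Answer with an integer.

[bits: clk,s3,s2,s0,s1]
t=0: Δ0=00101 Δ1=10101 Δ2=10001 Δ3=10000 | 3Δ
t=1: Δ0=10000 Δ1=01000 | 1Δ

3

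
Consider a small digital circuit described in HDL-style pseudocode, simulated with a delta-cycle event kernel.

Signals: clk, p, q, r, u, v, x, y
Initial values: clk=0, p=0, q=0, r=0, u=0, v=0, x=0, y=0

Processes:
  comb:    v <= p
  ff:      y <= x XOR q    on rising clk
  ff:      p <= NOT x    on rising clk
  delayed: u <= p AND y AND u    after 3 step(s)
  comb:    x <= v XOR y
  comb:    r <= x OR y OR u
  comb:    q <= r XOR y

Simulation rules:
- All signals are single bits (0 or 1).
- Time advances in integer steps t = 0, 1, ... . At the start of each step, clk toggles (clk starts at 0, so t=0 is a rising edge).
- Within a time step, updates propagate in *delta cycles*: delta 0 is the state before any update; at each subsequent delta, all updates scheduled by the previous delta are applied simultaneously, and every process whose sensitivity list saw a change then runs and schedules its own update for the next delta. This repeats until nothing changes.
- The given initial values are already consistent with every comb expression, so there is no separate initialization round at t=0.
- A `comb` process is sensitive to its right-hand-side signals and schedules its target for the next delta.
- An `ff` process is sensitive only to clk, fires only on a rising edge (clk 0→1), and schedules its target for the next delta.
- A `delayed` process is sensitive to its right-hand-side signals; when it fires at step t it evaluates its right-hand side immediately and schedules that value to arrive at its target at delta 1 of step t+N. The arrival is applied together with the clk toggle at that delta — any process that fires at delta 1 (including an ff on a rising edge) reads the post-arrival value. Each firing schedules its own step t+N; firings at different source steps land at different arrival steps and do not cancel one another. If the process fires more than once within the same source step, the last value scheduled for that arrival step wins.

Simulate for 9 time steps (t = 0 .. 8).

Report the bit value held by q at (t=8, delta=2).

t=0 Δ0: q=0 y=0 u=0 v=0 p=0 clk=0 x=0 r=0
  Δ1: clk:0→1
  Δ2: p:0→1
  Δ3: v:0→1
  Δ4: x:0→1
  Δ5: r:0→1
  Δ6: q:0→1
  (6Δ to stable)
t=1 Δ0: q=1 y=0 u=0 v=1 p=1 clk=1 x=1 r=1
  Δ1: clk:1→0
  (1Δ to stable)
t=2 Δ0: q=1 y=0 u=0 v=1 p=1 clk=0 x=1 r=1
  Δ1: clk:0→1
  Δ2: p:1→0
  Δ3: v:1→0
  Δ4: x:1→0
  Δ5: r:1→0
  Δ6: q:1→0
  (6Δ to stable)
t=3 Δ0: q=0 y=0 u=0 v=0 p=0 clk=1 x=0 r=0
  Δ1: clk:1→0
  (1Δ to stable)
t=4 Δ0: q=0 y=0 u=0 v=0 p=0 clk=0 x=0 r=0
  Δ1: clk:0→1
  Δ2: p:0→1
  Δ3: v:0→1
  Δ4: x:0→1
  Δ5: r:0→1
  Δ6: q:0→1
  (6Δ to stable)
t=5 Δ0: q=1 y=0 u=0 v=1 p=1 clk=1 x=1 r=1
  Δ1: clk:1→0
  (1Δ to stable)
t=6 Δ0: q=1 y=0 u=0 v=1 p=1 clk=0 x=1 r=1
  Δ1: clk:0→1
  Δ2: p:1→0
  Δ3: v:1→0
  Δ4: x:1→0
  Δ5: r:1→0
  Δ6: q:1→0
  (6Δ to stable)
t=7 Δ0: q=0 y=0 u=0 v=0 p=0 clk=1 x=0 r=0
  Δ1: clk:1→0
  (1Δ to stable)
t=8 Δ0: q=0 y=0 u=0 v=0 p=0 clk=0 x=0 r=0
  Δ1: clk:0→1
  Δ2: p:0→1
  Δ3: v:0→1
  Δ4: x:0→1
  Δ5: r:0→1
  Δ6: q:0→1
  (6Δ to stable)

0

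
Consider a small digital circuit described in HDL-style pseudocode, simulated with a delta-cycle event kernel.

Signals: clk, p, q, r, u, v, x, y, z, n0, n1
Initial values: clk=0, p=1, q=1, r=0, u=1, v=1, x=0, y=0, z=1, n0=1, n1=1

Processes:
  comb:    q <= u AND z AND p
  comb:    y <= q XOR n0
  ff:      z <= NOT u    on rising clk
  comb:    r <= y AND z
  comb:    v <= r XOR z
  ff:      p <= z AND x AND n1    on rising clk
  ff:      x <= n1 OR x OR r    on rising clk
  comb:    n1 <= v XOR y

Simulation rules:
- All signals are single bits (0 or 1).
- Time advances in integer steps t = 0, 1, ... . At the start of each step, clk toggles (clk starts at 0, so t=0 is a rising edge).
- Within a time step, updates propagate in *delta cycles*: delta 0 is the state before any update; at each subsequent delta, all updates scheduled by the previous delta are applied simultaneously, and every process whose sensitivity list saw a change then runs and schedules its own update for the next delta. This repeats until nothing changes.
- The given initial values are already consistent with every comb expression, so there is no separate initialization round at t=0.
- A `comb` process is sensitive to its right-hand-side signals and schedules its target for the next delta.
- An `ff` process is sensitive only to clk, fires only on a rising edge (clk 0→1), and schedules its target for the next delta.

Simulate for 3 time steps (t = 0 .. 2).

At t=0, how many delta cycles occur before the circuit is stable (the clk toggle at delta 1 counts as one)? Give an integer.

5

[bits: n0,u,q,clk,v,n1,y,x,r,z,p]
t=0: Δ0=11101100011 Δ1=11111100011 Δ2=11111101000 Δ3=11010101000 Δ4=11010011000 Δ5=11010111000 | 5Δ
t=1: Δ0=11010111000 Δ1=11000111000 | 1Δ
t=2: Δ0=11000111000 Δ1=11010111000 | 1Δ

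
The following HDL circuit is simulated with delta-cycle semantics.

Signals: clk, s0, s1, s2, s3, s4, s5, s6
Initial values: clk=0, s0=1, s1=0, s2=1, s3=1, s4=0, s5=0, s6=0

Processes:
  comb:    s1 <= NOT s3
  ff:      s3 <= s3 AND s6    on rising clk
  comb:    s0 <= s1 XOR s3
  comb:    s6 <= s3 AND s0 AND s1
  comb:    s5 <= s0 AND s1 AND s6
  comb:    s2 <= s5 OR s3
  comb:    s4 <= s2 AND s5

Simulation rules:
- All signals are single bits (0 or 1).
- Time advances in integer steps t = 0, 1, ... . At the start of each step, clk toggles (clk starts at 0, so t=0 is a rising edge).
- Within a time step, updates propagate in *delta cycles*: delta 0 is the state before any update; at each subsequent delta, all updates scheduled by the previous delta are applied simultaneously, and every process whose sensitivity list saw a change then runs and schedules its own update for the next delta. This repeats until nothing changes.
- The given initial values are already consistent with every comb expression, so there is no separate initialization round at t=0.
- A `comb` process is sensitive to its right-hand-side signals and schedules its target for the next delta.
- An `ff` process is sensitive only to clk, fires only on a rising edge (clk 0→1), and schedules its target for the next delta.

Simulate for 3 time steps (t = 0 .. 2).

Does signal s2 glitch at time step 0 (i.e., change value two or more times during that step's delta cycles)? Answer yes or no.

t0.Δ0 s5=0 s6=0 s4=0 s3=1 s0=1 clk=0 s2=1 s1=0
t0.Δ1 s5=0 s6=0 s4=0 s3=1 s0=1 clk=1 s2=1 s1=0
t0.Δ2 s5=0 s6=0 s4=0 s3=0 s0=1 clk=1 s2=1 s1=0
t0.Δ3 s5=0 s6=0 s4=0 s3=0 s0=0 clk=1 s2=0 s1=1
t0.Δ4 s5=0 s6=0 s4=0 s3=0 s0=1 clk=1 s2=0 s1=1
t1.Δ0 s5=0 s6=0 s4=0 s3=0 s0=1 clk=1 s2=0 s1=1
t1.Δ1 s5=0 s6=0 s4=0 s3=0 s0=1 clk=0 s2=0 s1=1
t2.Δ0 s5=0 s6=0 s4=0 s3=0 s0=1 clk=0 s2=0 s1=1
t2.Δ1 s5=0 s6=0 s4=0 s3=0 s0=1 clk=1 s2=0 s1=1

no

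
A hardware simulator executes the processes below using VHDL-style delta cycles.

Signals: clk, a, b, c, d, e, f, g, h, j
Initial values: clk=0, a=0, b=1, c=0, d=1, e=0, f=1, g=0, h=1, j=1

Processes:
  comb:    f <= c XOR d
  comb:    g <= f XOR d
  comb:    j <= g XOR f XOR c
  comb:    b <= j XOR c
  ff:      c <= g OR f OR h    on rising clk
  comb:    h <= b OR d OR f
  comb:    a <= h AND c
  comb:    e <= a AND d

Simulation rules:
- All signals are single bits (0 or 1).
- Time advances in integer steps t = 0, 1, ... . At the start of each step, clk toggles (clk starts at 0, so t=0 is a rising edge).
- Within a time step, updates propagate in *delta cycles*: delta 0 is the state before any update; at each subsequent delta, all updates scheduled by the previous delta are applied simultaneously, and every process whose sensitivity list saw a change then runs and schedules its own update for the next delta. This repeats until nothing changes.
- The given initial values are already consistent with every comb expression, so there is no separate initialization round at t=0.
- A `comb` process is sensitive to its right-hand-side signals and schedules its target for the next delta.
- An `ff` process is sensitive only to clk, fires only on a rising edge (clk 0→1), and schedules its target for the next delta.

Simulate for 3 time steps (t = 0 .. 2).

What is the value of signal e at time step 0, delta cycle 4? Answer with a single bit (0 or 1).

1

t0.Δ0 b=1 g=0 c=0 clk=0 d=1 h=1 e=0 a=0 f=1 j=1
t0.Δ1 b=1 g=0 c=0 clk=1 d=1 h=1 e=0 a=0 f=1 j=1
t0.Δ2 b=1 g=0 c=1 clk=1 d=1 h=1 e=0 a=0 f=1 j=1
t0.Δ3 b=0 g=0 c=1 clk=1 d=1 h=1 e=0 a=1 f=0 j=0
t0.Δ4 b=1 g=1 c=1 clk=1 d=1 h=1 e=1 a=1 f=0 j=1
t0.Δ5 b=0 g=1 c=1 clk=1 d=1 h=1 e=1 a=1 f=0 j=0
t0.Δ6 b=1 g=1 c=1 clk=1 d=1 h=1 e=1 a=1 f=0 j=0
t1.Δ0 b=1 g=1 c=1 clk=1 d=1 h=1 e=1 a=1 f=0 j=0
t1.Δ1 b=1 g=1 c=1 clk=0 d=1 h=1 e=1 a=1 f=0 j=0
t2.Δ0 b=1 g=1 c=1 clk=0 d=1 h=1 e=1 a=1 f=0 j=0
t2.Δ1 b=1 g=1 c=1 clk=1 d=1 h=1 e=1 a=1 f=0 j=0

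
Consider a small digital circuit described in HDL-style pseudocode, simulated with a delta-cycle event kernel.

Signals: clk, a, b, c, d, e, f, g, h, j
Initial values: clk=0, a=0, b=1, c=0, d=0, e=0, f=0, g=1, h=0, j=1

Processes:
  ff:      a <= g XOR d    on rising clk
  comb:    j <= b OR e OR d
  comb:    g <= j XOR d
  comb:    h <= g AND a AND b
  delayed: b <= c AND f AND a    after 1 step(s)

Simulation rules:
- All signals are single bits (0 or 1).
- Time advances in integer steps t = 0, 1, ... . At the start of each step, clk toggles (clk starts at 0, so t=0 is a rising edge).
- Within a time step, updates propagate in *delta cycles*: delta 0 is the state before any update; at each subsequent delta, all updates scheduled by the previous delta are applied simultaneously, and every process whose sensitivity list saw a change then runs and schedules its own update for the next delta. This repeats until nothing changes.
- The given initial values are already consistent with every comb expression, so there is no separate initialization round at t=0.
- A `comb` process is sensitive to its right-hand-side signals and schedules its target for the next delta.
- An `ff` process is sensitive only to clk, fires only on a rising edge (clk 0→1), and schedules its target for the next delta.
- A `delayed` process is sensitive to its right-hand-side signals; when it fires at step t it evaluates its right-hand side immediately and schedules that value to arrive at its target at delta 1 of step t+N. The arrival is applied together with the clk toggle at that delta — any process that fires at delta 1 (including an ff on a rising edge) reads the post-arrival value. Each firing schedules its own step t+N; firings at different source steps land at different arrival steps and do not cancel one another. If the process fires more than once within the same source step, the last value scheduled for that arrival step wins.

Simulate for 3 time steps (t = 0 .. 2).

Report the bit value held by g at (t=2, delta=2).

0

t0.Δ0 d=0 f=0 j=1 e=0 c=0 h=0 b=1 clk=0 a=0 g=1
t0.Δ1 d=0 f=0 j=1 e=0 c=0 h=0 b=1 clk=1 a=0 g=1
t0.Δ2 d=0 f=0 j=1 e=0 c=0 h=0 b=1 clk=1 a=1 g=1
t0.Δ3 d=0 f=0 j=1 e=0 c=0 h=1 b=1 clk=1 a=1 g=1
t1.Δ0 d=0 f=0 j=1 e=0 c=0 h=1 b=1 clk=1 a=1 g=1
t1.Δ1 d=0 f=0 j=1 e=0 c=0 h=1 b=0 clk=0 a=1 g=1
t1.Δ2 d=0 f=0 j=0 e=0 c=0 h=0 b=0 clk=0 a=1 g=1
t1.Δ3 d=0 f=0 j=0 e=0 c=0 h=0 b=0 clk=0 a=1 g=0
t2.Δ0 d=0 f=0 j=0 e=0 c=0 h=0 b=0 clk=0 a=1 g=0
t2.Δ1 d=0 f=0 j=0 e=0 c=0 h=0 b=0 clk=1 a=1 g=0
t2.Δ2 d=0 f=0 j=0 e=0 c=0 h=0 b=0 clk=1 a=0 g=0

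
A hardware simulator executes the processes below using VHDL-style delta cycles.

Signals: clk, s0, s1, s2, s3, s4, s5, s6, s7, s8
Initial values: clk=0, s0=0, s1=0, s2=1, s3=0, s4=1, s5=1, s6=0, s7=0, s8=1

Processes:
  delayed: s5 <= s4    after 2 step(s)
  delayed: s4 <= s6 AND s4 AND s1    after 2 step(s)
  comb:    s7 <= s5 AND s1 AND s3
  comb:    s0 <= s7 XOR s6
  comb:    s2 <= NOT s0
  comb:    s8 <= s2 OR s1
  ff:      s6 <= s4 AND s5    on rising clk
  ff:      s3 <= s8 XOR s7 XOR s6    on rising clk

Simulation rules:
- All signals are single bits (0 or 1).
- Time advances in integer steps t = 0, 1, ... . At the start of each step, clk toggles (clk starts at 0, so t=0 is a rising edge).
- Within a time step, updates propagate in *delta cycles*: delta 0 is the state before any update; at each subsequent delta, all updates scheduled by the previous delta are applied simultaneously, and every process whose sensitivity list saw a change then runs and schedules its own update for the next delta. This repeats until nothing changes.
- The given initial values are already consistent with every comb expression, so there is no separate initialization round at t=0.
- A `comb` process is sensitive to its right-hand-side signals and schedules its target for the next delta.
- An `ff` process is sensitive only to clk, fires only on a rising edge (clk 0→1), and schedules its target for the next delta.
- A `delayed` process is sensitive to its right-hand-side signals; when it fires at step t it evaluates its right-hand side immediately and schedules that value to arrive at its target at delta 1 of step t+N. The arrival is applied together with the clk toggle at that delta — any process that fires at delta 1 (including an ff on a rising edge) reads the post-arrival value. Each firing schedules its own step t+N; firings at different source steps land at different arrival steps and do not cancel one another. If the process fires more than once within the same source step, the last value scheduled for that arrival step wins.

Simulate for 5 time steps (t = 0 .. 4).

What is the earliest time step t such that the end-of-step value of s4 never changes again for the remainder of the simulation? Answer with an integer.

[bits: s3,clk,s2,s6,s8,s0,s5,s7,s4,s1]
t=0: Δ0=0010101010 Δ1=0110101010 Δ2=1111101010 Δ3=1111111010 Δ4=1101111010 Δ5=1101011010 | 5Δ
t=1: Δ0=1101011010 Δ1=1001011010 | 1Δ
t=2: Δ0=1001011010 Δ1=1101011000 Δ2=1100011000 Δ3=1100001000 Δ4=1110001000 Δ5=1110101000 | 5Δ
t=3: Δ0=1110101000 Δ1=1010101000 | 1Δ
t=4: Δ0=1010101000 Δ1=1110100000 | 1Δ

2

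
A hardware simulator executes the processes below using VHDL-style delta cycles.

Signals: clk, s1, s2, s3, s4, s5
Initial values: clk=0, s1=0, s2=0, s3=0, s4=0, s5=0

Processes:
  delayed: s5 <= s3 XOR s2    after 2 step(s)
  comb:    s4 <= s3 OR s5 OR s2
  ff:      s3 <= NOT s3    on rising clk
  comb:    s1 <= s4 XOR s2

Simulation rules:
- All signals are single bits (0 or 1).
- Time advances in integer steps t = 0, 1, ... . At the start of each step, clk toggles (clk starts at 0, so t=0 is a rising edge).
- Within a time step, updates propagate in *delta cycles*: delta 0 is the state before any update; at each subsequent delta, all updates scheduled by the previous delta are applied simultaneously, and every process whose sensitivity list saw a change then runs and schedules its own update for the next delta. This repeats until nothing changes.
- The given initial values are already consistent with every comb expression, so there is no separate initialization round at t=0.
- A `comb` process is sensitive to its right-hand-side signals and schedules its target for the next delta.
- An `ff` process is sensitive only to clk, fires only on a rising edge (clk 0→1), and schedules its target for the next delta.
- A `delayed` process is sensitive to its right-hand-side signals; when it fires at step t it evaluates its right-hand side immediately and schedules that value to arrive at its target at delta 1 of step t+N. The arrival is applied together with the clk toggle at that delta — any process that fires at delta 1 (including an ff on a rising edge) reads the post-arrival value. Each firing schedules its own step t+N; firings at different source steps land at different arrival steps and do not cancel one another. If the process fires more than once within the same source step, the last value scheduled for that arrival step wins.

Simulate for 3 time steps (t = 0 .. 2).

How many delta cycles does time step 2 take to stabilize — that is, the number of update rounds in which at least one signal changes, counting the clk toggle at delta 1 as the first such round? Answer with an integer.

t=0 Δ0: s2=0 s3=0 clk=0 s1=0 s4=0 s5=0
  Δ1: clk:0→1
  Δ2: s3:0→1
  Δ3: s4:0→1
  Δ4: s1:0→1
  (4Δ to stable)
t=1 Δ0: s2=0 s3=1 clk=1 s1=1 s4=1 s5=0
  Δ1: clk:1→0
  (1Δ to stable)
t=2 Δ0: s2=0 s3=1 clk=0 s1=1 s4=1 s5=0
  Δ1: clk:0→1, s5:0→1
  Δ2: s3:1→0
  (2Δ to stable)

2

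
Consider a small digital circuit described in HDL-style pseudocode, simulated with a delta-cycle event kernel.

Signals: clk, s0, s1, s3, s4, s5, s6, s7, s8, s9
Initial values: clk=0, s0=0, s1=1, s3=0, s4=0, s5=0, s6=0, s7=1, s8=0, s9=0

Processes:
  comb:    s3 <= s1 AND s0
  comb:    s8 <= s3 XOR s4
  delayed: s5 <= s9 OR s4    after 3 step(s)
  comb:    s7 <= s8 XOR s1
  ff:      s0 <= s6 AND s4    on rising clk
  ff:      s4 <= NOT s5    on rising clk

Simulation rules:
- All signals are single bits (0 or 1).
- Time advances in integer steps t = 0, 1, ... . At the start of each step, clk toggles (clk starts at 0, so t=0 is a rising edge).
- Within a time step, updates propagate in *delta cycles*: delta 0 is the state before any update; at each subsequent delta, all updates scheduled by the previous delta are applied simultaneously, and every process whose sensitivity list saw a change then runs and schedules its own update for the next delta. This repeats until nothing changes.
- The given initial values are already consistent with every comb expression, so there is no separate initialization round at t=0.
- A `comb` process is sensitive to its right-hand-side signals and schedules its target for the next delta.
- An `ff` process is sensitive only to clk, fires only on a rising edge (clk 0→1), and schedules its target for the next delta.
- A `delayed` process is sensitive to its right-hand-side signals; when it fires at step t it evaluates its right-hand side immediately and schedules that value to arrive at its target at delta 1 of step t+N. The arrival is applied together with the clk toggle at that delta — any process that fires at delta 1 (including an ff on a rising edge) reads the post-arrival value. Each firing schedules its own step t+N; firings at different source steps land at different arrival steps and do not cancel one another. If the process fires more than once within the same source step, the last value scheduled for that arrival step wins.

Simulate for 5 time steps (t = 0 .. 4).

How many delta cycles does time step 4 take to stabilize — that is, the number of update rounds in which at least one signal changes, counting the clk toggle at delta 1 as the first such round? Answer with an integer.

[bits: s3,s7,s1,s9,s6,s5,s8,s0,s4,clk]
t=0: Δ0=0110000000 Δ1=0110000001 Δ2=0110000011 Δ3=0110001011 Δ4=0010001011 | 4Δ
t=1: Δ0=0010001011 Δ1=0010001010 | 1Δ
t=2: Δ0=0010001010 Δ1=0010001011 | 1Δ
t=3: Δ0=0010001011 Δ1=0010011010 | 1Δ
t=4: Δ0=0010011010 Δ1=0010011011 Δ2=0010011001 Δ3=0010010001 Δ4=0110010001 | 4Δ

4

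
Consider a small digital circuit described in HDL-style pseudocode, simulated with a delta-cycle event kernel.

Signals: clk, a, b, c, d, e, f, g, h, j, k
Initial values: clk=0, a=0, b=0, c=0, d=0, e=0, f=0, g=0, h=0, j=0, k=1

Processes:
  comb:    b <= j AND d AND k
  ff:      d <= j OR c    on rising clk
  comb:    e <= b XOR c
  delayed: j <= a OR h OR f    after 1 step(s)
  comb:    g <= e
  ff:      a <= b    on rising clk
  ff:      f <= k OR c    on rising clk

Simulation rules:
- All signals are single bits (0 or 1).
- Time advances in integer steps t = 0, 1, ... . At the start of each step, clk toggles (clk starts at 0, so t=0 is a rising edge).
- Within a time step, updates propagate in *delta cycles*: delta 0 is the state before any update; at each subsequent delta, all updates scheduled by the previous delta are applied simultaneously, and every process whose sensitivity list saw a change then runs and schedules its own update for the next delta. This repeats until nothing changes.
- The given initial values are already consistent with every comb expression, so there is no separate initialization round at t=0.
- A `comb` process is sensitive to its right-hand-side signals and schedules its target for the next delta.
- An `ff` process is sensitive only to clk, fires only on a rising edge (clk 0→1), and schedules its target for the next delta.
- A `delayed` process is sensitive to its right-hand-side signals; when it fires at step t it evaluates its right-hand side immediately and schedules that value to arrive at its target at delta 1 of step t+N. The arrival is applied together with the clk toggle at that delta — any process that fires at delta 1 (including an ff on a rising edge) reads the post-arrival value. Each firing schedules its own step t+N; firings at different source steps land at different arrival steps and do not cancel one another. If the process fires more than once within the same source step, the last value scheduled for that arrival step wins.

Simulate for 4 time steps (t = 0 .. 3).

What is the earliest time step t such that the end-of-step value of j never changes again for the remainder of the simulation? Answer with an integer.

1

[bits: b,d,j,k,c,clk,e,a,f,g,h]
t=0: Δ0=00010000000 Δ1=00010100000 Δ2=00010100100 | 2Δ
t=1: Δ0=00010100100 Δ1=00110000100 | 1Δ
t=2: Δ0=00110000100 Δ1=00110100100 Δ2=01110100100 Δ3=11110100100 Δ4=11110110100 Δ5=11110110110 | 5Δ
t=3: Δ0=11110110110 Δ1=11110010110 | 1Δ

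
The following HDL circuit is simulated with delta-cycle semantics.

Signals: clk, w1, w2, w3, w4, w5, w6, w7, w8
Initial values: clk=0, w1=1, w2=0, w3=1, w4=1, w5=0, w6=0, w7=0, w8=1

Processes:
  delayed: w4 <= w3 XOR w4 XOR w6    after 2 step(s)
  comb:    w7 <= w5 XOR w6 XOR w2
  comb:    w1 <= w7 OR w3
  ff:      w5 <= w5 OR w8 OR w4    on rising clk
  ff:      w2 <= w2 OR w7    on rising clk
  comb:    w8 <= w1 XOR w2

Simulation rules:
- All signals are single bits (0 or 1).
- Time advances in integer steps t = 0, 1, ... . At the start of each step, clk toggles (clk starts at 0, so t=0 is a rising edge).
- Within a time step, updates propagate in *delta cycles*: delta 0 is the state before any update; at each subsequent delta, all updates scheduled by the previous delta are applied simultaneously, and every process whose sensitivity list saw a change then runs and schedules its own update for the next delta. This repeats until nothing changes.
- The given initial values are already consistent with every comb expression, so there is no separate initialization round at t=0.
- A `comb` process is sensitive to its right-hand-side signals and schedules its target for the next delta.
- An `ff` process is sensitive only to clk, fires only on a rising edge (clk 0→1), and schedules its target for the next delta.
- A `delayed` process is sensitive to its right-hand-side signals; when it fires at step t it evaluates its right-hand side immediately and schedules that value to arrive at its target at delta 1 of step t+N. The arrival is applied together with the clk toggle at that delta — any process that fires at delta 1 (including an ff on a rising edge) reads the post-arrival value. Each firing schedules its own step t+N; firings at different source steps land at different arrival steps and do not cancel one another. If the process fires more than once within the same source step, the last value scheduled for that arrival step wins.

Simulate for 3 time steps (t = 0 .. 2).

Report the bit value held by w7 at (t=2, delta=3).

t=0 Δ0: w6=0 clk=0 w7=0 w2=0 w5=0 w4=1 w8=1 w1=1 w3=1
  Δ1: clk:0→1
  Δ2: w5:0→1
  Δ3: w7:0→1
  (3Δ to stable)
t=1 Δ0: w6=0 clk=1 w7=1 w2=0 w5=1 w4=1 w8=1 w1=1 w3=1
  Δ1: clk:1→0
  (1Δ to stable)
t=2 Δ0: w6=0 clk=0 w7=1 w2=0 w5=1 w4=1 w8=1 w1=1 w3=1
  Δ1: clk:0→1
  Δ2: w2:0→1
  Δ3: w7:1→0, w8:1→0
  (3Δ to stable)

0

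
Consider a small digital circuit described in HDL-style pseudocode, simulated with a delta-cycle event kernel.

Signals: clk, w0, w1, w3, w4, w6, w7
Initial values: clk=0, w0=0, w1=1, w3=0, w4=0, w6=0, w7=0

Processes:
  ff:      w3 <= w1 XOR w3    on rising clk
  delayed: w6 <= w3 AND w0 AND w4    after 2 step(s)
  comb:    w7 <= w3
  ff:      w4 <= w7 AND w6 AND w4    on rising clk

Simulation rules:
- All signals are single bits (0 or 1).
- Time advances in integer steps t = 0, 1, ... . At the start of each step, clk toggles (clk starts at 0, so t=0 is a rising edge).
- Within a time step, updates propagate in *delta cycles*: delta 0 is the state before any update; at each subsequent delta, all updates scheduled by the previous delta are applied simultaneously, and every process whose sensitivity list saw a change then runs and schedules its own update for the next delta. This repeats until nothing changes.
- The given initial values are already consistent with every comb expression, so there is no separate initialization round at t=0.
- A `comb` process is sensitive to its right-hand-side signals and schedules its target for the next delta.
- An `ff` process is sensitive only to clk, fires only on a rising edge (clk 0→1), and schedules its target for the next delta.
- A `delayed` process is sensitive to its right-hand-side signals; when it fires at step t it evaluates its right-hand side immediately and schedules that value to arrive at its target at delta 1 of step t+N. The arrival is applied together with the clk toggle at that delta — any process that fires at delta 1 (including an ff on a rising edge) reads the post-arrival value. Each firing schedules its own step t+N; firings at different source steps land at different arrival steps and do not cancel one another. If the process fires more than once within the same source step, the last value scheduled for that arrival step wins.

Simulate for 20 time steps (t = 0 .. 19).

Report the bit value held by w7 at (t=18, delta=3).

0

t=0 Δ0: w7=0 w6=0 w4=0 w3=0 w0=0 w1=1 clk=0
  Δ1: clk:0→1
  Δ2: w3:0→1
  Δ3: w7:0→1
  (3Δ to stable)
t=1 Δ0: w7=1 w6=0 w4=0 w3=1 w0=0 w1=1 clk=1
  Δ1: clk:1→0
  (1Δ to stable)
t=2 Δ0: w7=1 w6=0 w4=0 w3=1 w0=0 w1=1 clk=0
  Δ1: clk:0→1
  Δ2: w3:1→0
  Δ3: w7:1→0
  (3Δ to stable)
t=3 Δ0: w7=0 w6=0 w4=0 w3=0 w0=0 w1=1 clk=1
  Δ1: clk:1→0
  (1Δ to stable)
t=4 Δ0: w7=0 w6=0 w4=0 w3=0 w0=0 w1=1 clk=0
  Δ1: clk:0→1
  Δ2: w3:0→1
  Δ3: w7:0→1
  (3Δ to stable)
t=5 Δ0: w7=1 w6=0 w4=0 w3=1 w0=0 w1=1 clk=1
  Δ1: clk:1→0
  (1Δ to stable)
t=6 Δ0: w7=1 w6=0 w4=0 w3=1 w0=0 w1=1 clk=0
  Δ1: clk:0→1
  Δ2: w3:1→0
  Δ3: w7:1→0
  (3Δ to stable)
t=7 Δ0: w7=0 w6=0 w4=0 w3=0 w0=0 w1=1 clk=1
  Δ1: clk:1→0
  (1Δ to stable)
t=8 Δ0: w7=0 w6=0 w4=0 w3=0 w0=0 w1=1 clk=0
  Δ1: clk:0→1
  Δ2: w3:0→1
  Δ3: w7:0→1
  (3Δ to stable)
t=9 Δ0: w7=1 w6=0 w4=0 w3=1 w0=0 w1=1 clk=1
  Δ1: clk:1→0
  (1Δ to stable)
t=10 Δ0: w7=1 w6=0 w4=0 w3=1 w0=0 w1=1 clk=0
  Δ1: clk:0→1
  Δ2: w3:1→0
  Δ3: w7:1→0
  (3Δ to stable)
t=11 Δ0: w7=0 w6=0 w4=0 w3=0 w0=0 w1=1 clk=1
  Δ1: clk:1→0
  (1Δ to stable)
t=12 Δ0: w7=0 w6=0 w4=0 w3=0 w0=0 w1=1 clk=0
  Δ1: clk:0→1
  Δ2: w3:0→1
  Δ3: w7:0→1
  (3Δ to stable)
t=13 Δ0: w7=1 w6=0 w4=0 w3=1 w0=0 w1=1 clk=1
  Δ1: clk:1→0
  (1Δ to stable)
t=14 Δ0: w7=1 w6=0 w4=0 w3=1 w0=0 w1=1 clk=0
  Δ1: clk:0→1
  Δ2: w3:1→0
  Δ3: w7:1→0
  (3Δ to stable)
t=15 Δ0: w7=0 w6=0 w4=0 w3=0 w0=0 w1=1 clk=1
  Δ1: clk:1→0
  (1Δ to stable)
t=16 Δ0: w7=0 w6=0 w4=0 w3=0 w0=0 w1=1 clk=0
  Δ1: clk:0→1
  Δ2: w3:0→1
  Δ3: w7:0→1
  (3Δ to stable)
t=17 Δ0: w7=1 w6=0 w4=0 w3=1 w0=0 w1=1 clk=1
  Δ1: clk:1→0
  (1Δ to stable)
t=18 Δ0: w7=1 w6=0 w4=0 w3=1 w0=0 w1=1 clk=0
  Δ1: clk:0→1
  Δ2: w3:1→0
  Δ3: w7:1→0
  (3Δ to stable)
t=19 Δ0: w7=0 w6=0 w4=0 w3=0 w0=0 w1=1 clk=1
  Δ1: clk:1→0
  (1Δ to stable)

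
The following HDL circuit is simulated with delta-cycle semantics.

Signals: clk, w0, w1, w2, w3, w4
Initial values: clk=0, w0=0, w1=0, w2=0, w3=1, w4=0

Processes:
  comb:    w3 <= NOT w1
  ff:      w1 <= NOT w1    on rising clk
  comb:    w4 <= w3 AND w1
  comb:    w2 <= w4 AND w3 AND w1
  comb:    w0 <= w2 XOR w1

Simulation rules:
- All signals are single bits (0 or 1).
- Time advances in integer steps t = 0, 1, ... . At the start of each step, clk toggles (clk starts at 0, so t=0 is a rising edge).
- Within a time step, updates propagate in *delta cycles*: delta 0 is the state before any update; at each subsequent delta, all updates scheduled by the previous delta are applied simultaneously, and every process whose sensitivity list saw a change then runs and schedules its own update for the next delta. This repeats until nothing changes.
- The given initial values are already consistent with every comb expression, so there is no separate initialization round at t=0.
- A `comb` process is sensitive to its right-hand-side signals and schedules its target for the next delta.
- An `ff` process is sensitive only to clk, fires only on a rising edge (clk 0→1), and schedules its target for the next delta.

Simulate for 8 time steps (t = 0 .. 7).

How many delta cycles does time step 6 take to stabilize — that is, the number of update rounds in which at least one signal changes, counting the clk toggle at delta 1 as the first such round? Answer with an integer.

3

t=0 Δ0: w0=0 w2=0 clk=0 w4=0 w3=1 w1=0
  Δ1: clk:0→1
  Δ2: w1:0→1
  Δ3: w0:0→1, w4:0→1, w3:1→0
  Δ4: w4:1→0
  (4Δ to stable)
t=1 Δ0: w0=1 w2=0 clk=1 w4=0 w3=0 w1=1
  Δ1: clk:1→0
  (1Δ to stable)
t=2 Δ0: w0=1 w2=0 clk=0 w4=0 w3=0 w1=1
  Δ1: clk:0→1
  Δ2: w1:1→0
  Δ3: w0:1→0, w3:0→1
  (3Δ to stable)
t=3 Δ0: w0=0 w2=0 clk=1 w4=0 w3=1 w1=0
  Δ1: clk:1→0
  (1Δ to stable)
t=4 Δ0: w0=0 w2=0 clk=0 w4=0 w3=1 w1=0
  Δ1: clk:0→1
  Δ2: w1:0→1
  Δ3: w0:0→1, w4:0→1, w3:1→0
  Δ4: w4:1→0
  (4Δ to stable)
t=5 Δ0: w0=1 w2=0 clk=1 w4=0 w3=0 w1=1
  Δ1: clk:1→0
  (1Δ to stable)
t=6 Δ0: w0=1 w2=0 clk=0 w4=0 w3=0 w1=1
  Δ1: clk:0→1
  Δ2: w1:1→0
  Δ3: w0:1→0, w3:0→1
  (3Δ to stable)
t=7 Δ0: w0=0 w2=0 clk=1 w4=0 w3=1 w1=0
  Δ1: clk:1→0
  (1Δ to stable)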